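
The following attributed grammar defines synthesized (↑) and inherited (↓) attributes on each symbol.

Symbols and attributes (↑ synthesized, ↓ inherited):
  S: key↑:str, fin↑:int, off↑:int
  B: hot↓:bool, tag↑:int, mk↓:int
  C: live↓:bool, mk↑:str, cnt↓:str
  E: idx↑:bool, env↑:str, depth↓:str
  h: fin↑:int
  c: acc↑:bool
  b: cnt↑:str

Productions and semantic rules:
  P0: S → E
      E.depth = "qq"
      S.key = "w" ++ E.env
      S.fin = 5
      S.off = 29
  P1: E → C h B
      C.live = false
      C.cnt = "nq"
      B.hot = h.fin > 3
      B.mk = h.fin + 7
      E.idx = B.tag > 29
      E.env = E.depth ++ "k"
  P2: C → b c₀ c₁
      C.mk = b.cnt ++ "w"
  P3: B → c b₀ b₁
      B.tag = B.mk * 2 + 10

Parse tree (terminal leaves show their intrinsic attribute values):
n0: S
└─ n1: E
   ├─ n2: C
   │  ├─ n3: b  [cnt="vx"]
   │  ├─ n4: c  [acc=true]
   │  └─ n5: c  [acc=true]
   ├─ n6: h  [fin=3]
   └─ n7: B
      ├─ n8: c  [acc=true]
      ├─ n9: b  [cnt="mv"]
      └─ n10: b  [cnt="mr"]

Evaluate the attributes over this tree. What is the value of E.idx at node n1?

true

1. n1.depth = "qq"  ["qq"]
2. n2.live = false  [false]
3. n2.cnt = "nq"  ["nq"]
4. n3.cnt = "vx"  [terminal]
5. n4.acc = true  [terminal]
6. n5.acc = true  [terminal]
7. n2.mk = "vxw"  [b.cnt ++ "w"]
8. n6.fin = 3  [terminal]
9. n7.hot = false  [h.fin > 3]
10. n7.mk = 10  [h.fin + 7]
11. n8.acc = true  [terminal]
12. n9.cnt = "mv"  [terminal]
13. n10.cnt = "mr"  [terminal]
14. n7.tag = 30  [B.mk * 2 + 10]
15. n1.idx = true  [B.tag > 29]
16. n1.env = "qqk"  [E.depth ++ "k"]
17. n0.key = "wqqk"  ["w" ++ E.env]
18. n0.fin = 5  [5]
19. n0.off = 29  [29]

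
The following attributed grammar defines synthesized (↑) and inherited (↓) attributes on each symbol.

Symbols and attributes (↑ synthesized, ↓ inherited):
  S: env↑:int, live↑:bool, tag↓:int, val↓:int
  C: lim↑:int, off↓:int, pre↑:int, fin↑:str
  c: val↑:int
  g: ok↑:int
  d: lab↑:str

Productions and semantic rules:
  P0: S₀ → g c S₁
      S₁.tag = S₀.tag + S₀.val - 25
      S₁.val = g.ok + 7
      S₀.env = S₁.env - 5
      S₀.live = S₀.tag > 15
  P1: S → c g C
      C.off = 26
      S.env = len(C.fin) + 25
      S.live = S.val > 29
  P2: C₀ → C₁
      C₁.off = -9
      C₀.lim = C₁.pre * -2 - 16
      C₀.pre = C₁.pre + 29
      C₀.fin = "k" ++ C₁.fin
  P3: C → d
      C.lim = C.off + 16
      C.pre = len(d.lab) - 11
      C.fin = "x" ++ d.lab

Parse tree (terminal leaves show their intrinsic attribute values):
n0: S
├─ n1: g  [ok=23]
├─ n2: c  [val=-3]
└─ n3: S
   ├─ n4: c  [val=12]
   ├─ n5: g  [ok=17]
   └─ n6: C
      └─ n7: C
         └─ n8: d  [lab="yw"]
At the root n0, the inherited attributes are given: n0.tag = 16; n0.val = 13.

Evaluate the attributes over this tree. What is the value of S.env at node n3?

29

1. n0.tag = 16  [given at root]
2. n0.val = 13  [given at root]
3. n1.ok = 23  [terminal]
4. n2.val = -3  [terminal]
5. n3.tag = 4  [S₀.tag + S₀.val - 25]
6. n3.val = 30  [g.ok + 7]
7. n4.val = 12  [terminal]
8. n5.ok = 17  [terminal]
9. n6.off = 26  [26]
10. n7.off = -9  [-9]
11. n8.lab = "yw"  [terminal]
12. n7.lim = 7  [C.off + 16]
13. n7.pre = -9  [len(d.lab) - 11]
14. n7.fin = "xyw"  ["x" ++ d.lab]
15. n6.lim = 2  [C₁.pre * -2 - 16]
16. n6.pre = 20  [C₁.pre + 29]
17. n6.fin = "kxyw"  ["k" ++ C₁.fin]
18. n3.env = 29  [len(C.fin) + 25]
19. n3.live = true  [S.val > 29]
20. n0.env = 24  [S₁.env - 5]
21. n0.live = true  [S₀.tag > 15]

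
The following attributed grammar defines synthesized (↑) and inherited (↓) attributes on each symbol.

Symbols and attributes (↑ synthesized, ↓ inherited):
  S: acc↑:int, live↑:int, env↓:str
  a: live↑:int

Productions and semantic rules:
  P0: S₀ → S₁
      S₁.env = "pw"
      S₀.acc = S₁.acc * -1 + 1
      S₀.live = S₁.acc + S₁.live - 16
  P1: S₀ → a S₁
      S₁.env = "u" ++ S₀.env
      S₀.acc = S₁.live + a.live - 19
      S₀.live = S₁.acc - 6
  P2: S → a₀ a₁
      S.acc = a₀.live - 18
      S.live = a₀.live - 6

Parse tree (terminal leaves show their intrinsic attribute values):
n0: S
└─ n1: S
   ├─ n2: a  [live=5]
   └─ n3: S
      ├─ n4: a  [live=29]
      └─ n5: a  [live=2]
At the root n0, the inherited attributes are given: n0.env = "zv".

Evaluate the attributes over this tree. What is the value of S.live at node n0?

1. n0.env = "zv"  [given at root]
2. n1.env = "pw"  ["pw"]
3. n2.live = 5  [terminal]
4. n3.env = "upw"  ["u" ++ S₀.env]
5. n4.live = 29  [terminal]
6. n5.live = 2  [terminal]
7. n3.acc = 11  [a₀.live - 18]
8. n3.live = 23  [a₀.live - 6]
9. n1.acc = 9  [S₁.live + a.live - 19]
10. n1.live = 5  [S₁.acc - 6]
11. n0.acc = -8  [S₁.acc * -1 + 1]
12. n0.live = -2  [S₁.acc + S₁.live - 16]

-2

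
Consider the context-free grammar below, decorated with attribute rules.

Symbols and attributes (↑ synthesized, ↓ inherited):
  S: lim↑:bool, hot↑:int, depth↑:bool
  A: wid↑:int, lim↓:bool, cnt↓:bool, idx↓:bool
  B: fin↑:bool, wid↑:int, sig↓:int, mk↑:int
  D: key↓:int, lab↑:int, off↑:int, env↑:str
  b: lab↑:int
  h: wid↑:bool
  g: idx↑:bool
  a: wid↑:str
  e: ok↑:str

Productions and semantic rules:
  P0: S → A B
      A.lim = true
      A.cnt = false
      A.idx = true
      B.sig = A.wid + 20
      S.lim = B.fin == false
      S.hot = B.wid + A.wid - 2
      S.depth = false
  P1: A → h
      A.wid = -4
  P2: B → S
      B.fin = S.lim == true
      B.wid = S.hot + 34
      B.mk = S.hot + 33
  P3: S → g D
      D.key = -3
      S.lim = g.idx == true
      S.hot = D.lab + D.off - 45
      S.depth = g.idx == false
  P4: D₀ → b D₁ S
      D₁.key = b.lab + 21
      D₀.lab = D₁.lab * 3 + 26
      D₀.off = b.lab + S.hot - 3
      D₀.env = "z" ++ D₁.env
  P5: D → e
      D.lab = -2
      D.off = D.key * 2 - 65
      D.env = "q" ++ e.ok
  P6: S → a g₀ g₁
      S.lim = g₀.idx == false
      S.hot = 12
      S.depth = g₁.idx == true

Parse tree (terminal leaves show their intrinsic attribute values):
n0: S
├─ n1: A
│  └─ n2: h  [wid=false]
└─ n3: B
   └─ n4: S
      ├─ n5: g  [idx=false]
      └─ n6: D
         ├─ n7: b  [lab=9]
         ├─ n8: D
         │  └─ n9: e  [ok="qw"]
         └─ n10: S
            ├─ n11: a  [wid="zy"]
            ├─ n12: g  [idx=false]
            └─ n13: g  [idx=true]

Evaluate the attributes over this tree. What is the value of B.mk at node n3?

26

1. n1.lim = true  [true]
2. n1.cnt = false  [false]
3. n1.idx = true  [true]
4. n2.wid = false  [terminal]
5. n1.wid = -4  [-4]
6. n3.sig = 16  [A.wid + 20]
7. n5.idx = false  [terminal]
8. n6.key = -3  [-3]
9. n7.lab = 9  [terminal]
10. n8.key = 30  [b.lab + 21]
11. n9.ok = "qw"  [terminal]
12. n8.lab = -2  [-2]
13. n8.off = -5  [D.key * 2 - 65]
14. n8.env = "qqw"  ["q" ++ e.ok]
15. n11.wid = "zy"  [terminal]
16. n12.idx = false  [terminal]
17. n13.idx = true  [terminal]
18. n10.lim = true  [g₀.idx == false]
19. n10.hot = 12  [12]
20. n10.depth = true  [g₁.idx == true]
21. n6.lab = 20  [D₁.lab * 3 + 26]
22. n6.off = 18  [b.lab + S.hot - 3]
23. n6.env = "zqqw"  ["z" ++ D₁.env]
24. n4.lim = false  [g.idx == true]
25. n4.hot = -7  [D.lab + D.off - 45]
26. n4.depth = true  [g.idx == false]
27. n3.fin = false  [S.lim == true]
28. n3.wid = 27  [S.hot + 34]
29. n3.mk = 26  [S.hot + 33]
30. n0.lim = true  [B.fin == false]
31. n0.hot = 21  [B.wid + A.wid - 2]
32. n0.depth = false  [false]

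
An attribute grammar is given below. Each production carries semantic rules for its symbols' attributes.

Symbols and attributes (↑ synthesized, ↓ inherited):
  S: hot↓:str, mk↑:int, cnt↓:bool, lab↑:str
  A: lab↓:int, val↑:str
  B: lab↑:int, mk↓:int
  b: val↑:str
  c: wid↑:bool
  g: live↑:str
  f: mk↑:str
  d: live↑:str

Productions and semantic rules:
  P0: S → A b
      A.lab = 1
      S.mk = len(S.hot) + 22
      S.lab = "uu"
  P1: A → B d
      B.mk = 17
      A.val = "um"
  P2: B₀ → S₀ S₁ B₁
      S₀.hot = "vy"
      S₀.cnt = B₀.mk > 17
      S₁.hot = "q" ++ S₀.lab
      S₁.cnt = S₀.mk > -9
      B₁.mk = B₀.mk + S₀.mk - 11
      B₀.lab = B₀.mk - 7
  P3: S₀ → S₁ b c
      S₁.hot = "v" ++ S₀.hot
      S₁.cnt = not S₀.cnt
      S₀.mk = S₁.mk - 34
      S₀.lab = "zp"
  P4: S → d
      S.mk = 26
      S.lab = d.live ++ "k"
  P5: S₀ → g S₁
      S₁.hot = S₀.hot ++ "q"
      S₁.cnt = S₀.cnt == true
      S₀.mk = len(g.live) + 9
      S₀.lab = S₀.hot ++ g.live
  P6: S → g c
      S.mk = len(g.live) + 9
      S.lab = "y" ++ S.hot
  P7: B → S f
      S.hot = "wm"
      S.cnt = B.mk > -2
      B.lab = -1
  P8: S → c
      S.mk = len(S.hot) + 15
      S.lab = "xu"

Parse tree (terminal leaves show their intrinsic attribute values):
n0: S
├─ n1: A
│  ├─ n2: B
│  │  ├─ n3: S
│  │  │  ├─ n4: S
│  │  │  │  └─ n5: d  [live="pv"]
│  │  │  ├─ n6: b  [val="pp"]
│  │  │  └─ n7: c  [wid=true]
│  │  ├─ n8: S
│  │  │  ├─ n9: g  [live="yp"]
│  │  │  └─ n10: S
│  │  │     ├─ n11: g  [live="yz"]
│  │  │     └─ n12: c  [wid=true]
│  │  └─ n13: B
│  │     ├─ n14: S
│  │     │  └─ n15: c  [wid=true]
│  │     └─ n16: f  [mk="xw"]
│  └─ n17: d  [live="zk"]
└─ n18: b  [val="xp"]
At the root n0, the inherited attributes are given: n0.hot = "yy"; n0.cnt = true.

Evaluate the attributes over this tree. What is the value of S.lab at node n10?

1. n0.hot = "yy"  [given at root]
2. n0.cnt = true  [given at root]
3. n1.lab = 1  [1]
4. n2.mk = 17  [17]
5. n3.hot = "vy"  ["vy"]
6. n3.cnt = false  [B₀.mk > 17]
7. n4.hot = "vvy"  ["v" ++ S₀.hot]
8. n4.cnt = true  [not S₀.cnt]
9. n5.live = "pv"  [terminal]
10. n4.mk = 26  [26]
11. n4.lab = "pvk"  [d.live ++ "k"]
12. n6.val = "pp"  [terminal]
13. n7.wid = true  [terminal]
14. n3.mk = -8  [S₁.mk - 34]
15. n3.lab = "zp"  ["zp"]
16. n8.hot = "qzp"  ["q" ++ S₀.lab]
17. n8.cnt = true  [S₀.mk > -9]
18. n9.live = "yp"  [terminal]
19. n10.hot = "qzpq"  [S₀.hot ++ "q"]
20. n10.cnt = true  [S₀.cnt == true]
21. n11.live = "yz"  [terminal]
22. n12.wid = true  [terminal]
23. n10.mk = 11  [len(g.live) + 9]
24. n10.lab = "yqzpq"  ["y" ++ S.hot]
25. n8.mk = 11  [len(g.live) + 9]
26. n8.lab = "qzpyp"  [S₀.hot ++ g.live]
27. n13.mk = -2  [B₀.mk + S₀.mk - 11]
28. n14.hot = "wm"  ["wm"]
29. n14.cnt = false  [B.mk > -2]
30. n15.wid = true  [terminal]
31. n14.mk = 17  [len(S.hot) + 15]
32. n14.lab = "xu"  ["xu"]
33. n16.mk = "xw"  [terminal]
34. n13.lab = -1  [-1]
35. n2.lab = 10  [B₀.mk - 7]
36. n17.live = "zk"  [terminal]
37. n1.val = "um"  ["um"]
38. n18.val = "xp"  [terminal]
39. n0.mk = 24  [len(S.hot) + 22]
40. n0.lab = "uu"  ["uu"]

"yqzpq"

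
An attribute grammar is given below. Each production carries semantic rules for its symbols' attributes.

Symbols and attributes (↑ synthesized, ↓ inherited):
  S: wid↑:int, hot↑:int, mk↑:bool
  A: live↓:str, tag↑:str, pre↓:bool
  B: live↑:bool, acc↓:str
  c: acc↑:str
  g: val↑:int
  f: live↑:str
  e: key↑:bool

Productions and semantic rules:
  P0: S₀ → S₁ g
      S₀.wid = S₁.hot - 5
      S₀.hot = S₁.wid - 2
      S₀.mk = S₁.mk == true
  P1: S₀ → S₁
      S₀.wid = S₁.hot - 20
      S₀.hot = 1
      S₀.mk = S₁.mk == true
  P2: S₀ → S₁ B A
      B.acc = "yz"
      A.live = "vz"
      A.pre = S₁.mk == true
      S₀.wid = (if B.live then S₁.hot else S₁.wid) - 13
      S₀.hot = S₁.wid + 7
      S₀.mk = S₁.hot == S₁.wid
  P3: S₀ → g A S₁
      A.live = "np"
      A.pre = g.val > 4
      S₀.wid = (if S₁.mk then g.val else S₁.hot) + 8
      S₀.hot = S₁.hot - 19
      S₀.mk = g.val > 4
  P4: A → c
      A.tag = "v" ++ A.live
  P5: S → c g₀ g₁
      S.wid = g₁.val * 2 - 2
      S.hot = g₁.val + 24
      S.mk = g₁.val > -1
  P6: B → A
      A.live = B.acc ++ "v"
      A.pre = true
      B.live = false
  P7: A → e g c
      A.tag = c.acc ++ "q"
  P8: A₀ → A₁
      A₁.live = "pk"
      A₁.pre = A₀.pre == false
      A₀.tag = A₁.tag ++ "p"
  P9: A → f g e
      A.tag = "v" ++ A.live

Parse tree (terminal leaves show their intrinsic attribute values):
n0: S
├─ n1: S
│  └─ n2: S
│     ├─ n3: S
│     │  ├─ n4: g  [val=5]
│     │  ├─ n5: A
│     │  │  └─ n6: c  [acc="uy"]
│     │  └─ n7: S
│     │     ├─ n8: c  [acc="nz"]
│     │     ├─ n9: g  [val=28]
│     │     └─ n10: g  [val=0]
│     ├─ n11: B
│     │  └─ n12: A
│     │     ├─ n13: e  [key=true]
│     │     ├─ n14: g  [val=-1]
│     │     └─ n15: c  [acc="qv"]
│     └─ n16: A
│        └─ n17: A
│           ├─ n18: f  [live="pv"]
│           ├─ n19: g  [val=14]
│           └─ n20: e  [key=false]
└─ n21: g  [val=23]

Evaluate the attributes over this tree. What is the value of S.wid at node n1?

1. n4.val = 5  [terminal]
2. n5.live = "np"  ["np"]
3. n5.pre = true  [g.val > 4]
4. n6.acc = "uy"  [terminal]
5. n5.tag = "vnp"  ["v" ++ A.live]
6. n8.acc = "nz"  [terminal]
7. n9.val = 28  [terminal]
8. n10.val = 0  [terminal]
9. n7.wid = -2  [g₁.val * 2 - 2]
10. n7.hot = 24  [g₁.val + 24]
11. n7.mk = true  [g₁.val > -1]
12. n3.wid = 13  [(if S₁.mk then g.val else S₁.hot) + 8]
13. n3.hot = 5  [S₁.hot - 19]
14. n3.mk = true  [g.val > 4]
15. n11.acc = "yz"  ["yz"]
16. n12.live = "yzv"  [B.acc ++ "v"]
17. n12.pre = true  [true]
18. n13.key = true  [terminal]
19. n14.val = -1  [terminal]
20. n15.acc = "qv"  [terminal]
21. n12.tag = "qvq"  [c.acc ++ "q"]
22. n11.live = false  [false]
23. n16.live = "vz"  ["vz"]
24. n16.pre = true  [S₁.mk == true]
25. n17.live = "pk"  ["pk"]
26. n17.pre = false  [A₀.pre == false]
27. n18.live = "pv"  [terminal]
28. n19.val = 14  [terminal]
29. n20.key = false  [terminal]
30. n17.tag = "vpk"  ["v" ++ A.live]
31. n16.tag = "vpkp"  [A₁.tag ++ "p"]
32. n2.wid = 0  [(if B.live then S₁.hot else S₁.wid) - 13]
33. n2.hot = 20  [S₁.wid + 7]
34. n2.mk = false  [S₁.hot == S₁.wid]
35. n1.wid = 0  [S₁.hot - 20]
36. n1.hot = 1  [1]
37. n1.mk = false  [S₁.mk == true]
38. n21.val = 23  [terminal]
39. n0.wid = -4  [S₁.hot - 5]
40. n0.hot = -2  [S₁.wid - 2]
41. n0.mk = false  [S₁.mk == true]

0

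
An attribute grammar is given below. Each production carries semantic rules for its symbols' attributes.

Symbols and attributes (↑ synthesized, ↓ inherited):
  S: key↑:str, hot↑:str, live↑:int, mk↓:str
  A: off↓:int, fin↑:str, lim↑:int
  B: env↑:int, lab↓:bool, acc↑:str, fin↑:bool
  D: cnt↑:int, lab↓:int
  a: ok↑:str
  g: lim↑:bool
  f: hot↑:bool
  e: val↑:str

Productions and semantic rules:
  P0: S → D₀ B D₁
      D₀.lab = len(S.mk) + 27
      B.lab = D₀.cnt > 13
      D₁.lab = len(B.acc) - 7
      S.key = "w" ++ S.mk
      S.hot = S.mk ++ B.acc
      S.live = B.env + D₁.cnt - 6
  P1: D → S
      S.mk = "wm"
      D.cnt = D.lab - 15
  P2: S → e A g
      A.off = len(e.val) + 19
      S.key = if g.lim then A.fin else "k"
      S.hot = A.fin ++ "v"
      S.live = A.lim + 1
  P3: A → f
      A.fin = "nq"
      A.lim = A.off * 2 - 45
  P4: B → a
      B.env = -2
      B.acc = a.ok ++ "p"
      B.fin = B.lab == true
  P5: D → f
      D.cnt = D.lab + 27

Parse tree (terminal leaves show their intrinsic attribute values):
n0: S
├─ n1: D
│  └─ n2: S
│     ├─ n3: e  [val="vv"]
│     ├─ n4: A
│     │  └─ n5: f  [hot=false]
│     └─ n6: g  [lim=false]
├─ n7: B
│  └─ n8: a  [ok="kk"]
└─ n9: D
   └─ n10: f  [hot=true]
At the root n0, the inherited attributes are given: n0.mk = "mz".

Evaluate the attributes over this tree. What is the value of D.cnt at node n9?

1. n0.mk = "mz"  [given at root]
2. n1.lab = 29  [len(S.mk) + 27]
3. n2.mk = "wm"  ["wm"]
4. n3.val = "vv"  [terminal]
5. n4.off = 21  [len(e.val) + 19]
6. n5.hot = false  [terminal]
7. n4.fin = "nq"  ["nq"]
8. n4.lim = -3  [A.off * 2 - 45]
9. n6.lim = false  [terminal]
10. n2.key = "k"  [if g.lim then A.fin else "k"]
11. n2.hot = "nqv"  [A.fin ++ "v"]
12. n2.live = -2  [A.lim + 1]
13. n1.cnt = 14  [D.lab - 15]
14. n7.lab = true  [D₀.cnt > 13]
15. n8.ok = "kk"  [terminal]
16. n7.env = -2  [-2]
17. n7.acc = "kkp"  [a.ok ++ "p"]
18. n7.fin = true  [B.lab == true]
19. n9.lab = -4  [len(B.acc) - 7]
20. n10.hot = true  [terminal]
21. n9.cnt = 23  [D.lab + 27]
22. n0.key = "wmz"  ["w" ++ S.mk]
23. n0.hot = "mzkkp"  [S.mk ++ B.acc]
24. n0.live = 15  [B.env + D₁.cnt - 6]

23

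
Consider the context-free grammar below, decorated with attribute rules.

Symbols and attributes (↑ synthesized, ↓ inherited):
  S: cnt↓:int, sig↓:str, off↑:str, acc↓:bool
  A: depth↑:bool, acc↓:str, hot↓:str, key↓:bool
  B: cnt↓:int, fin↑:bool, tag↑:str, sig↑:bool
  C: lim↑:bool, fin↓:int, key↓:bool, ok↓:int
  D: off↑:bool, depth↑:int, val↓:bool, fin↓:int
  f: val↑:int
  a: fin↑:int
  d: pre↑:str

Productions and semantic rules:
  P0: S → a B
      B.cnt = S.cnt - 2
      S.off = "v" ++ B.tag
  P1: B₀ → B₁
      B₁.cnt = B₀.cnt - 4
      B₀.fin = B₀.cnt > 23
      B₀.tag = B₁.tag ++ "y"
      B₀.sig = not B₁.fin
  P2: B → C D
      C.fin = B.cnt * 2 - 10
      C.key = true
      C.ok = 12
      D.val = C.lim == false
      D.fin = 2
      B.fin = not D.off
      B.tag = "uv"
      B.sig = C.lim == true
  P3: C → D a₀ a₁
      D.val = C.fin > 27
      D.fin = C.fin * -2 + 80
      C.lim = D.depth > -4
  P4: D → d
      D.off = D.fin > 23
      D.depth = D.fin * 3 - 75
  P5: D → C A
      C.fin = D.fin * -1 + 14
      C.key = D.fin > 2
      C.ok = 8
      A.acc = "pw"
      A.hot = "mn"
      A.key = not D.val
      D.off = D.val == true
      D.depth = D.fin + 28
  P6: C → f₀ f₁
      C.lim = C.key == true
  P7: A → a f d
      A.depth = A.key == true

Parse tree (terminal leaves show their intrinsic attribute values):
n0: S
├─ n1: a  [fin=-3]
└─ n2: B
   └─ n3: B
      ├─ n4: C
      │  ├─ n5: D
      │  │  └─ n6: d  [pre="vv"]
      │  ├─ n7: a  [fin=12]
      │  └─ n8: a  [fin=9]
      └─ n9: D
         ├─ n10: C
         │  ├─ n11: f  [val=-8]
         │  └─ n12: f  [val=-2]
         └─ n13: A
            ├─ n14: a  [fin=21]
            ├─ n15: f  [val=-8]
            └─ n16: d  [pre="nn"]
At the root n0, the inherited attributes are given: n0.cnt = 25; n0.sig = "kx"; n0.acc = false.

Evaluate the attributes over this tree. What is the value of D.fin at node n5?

1. n0.cnt = 25  [given at root]
2. n0.sig = "kx"  [given at root]
3. n0.acc = false  [given at root]
4. n1.fin = -3  [terminal]
5. n2.cnt = 23  [S.cnt - 2]
6. n3.cnt = 19  [B₀.cnt - 4]
7. n4.fin = 28  [B.cnt * 2 - 10]
8. n4.key = true  [true]
9. n4.ok = 12  [12]
10. n5.val = true  [C.fin > 27]
11. n5.fin = 24  [C.fin * -2 + 80]
12. n6.pre = "vv"  [terminal]
13. n5.off = true  [D.fin > 23]
14. n5.depth = -3  [D.fin * 3 - 75]
15. n7.fin = 12  [terminal]
16. n8.fin = 9  [terminal]
17. n4.lim = true  [D.depth > -4]
18. n9.val = false  [C.lim == false]
19. n9.fin = 2  [2]
20. n10.fin = 12  [D.fin * -1 + 14]
21. n10.key = false  [D.fin > 2]
22. n10.ok = 8  [8]
23. n11.val = -8  [terminal]
24. n12.val = -2  [terminal]
25. n10.lim = false  [C.key == true]
26. n13.acc = "pw"  ["pw"]
27. n13.hot = "mn"  ["mn"]
28. n13.key = true  [not D.val]
29. n14.fin = 21  [terminal]
30. n15.val = -8  [terminal]
31. n16.pre = "nn"  [terminal]
32. n13.depth = true  [A.key == true]
33. n9.off = false  [D.val == true]
34. n9.depth = 30  [D.fin + 28]
35. n3.fin = true  [not D.off]
36. n3.tag = "uv"  ["uv"]
37. n3.sig = true  [C.lim == true]
38. n2.fin = false  [B₀.cnt > 23]
39. n2.tag = "uvy"  [B₁.tag ++ "y"]
40. n2.sig = false  [not B₁.fin]
41. n0.off = "vuvy"  ["v" ++ B.tag]

24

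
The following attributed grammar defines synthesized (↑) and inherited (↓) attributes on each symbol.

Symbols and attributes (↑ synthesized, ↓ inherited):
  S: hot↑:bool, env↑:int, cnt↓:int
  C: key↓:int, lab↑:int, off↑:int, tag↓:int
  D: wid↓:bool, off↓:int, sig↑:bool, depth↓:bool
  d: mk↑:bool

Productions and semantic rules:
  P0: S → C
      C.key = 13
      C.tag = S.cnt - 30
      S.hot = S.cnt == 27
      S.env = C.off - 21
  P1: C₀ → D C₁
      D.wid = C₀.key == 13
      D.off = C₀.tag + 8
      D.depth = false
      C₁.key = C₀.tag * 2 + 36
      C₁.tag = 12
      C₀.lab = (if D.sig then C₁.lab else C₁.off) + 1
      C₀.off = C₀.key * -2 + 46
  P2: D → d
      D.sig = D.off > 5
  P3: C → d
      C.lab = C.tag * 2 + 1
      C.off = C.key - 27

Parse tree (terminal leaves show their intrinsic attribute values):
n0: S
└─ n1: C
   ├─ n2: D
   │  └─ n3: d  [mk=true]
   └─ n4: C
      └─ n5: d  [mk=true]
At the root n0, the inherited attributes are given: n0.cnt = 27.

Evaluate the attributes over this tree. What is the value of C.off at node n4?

3

1. n0.cnt = 27  [given at root]
2. n1.key = 13  [13]
3. n1.tag = -3  [S.cnt - 30]
4. n2.wid = true  [C₀.key == 13]
5. n2.off = 5  [C₀.tag + 8]
6. n2.depth = false  [false]
7. n3.mk = true  [terminal]
8. n2.sig = false  [D.off > 5]
9. n4.key = 30  [C₀.tag * 2 + 36]
10. n4.tag = 12  [12]
11. n5.mk = true  [terminal]
12. n4.lab = 25  [C.tag * 2 + 1]
13. n4.off = 3  [C.key - 27]
14. n1.lab = 4  [(if D.sig then C₁.lab else C₁.off) + 1]
15. n1.off = 20  [C₀.key * -2 + 46]
16. n0.hot = true  [S.cnt == 27]
17. n0.env = -1  [C.off - 21]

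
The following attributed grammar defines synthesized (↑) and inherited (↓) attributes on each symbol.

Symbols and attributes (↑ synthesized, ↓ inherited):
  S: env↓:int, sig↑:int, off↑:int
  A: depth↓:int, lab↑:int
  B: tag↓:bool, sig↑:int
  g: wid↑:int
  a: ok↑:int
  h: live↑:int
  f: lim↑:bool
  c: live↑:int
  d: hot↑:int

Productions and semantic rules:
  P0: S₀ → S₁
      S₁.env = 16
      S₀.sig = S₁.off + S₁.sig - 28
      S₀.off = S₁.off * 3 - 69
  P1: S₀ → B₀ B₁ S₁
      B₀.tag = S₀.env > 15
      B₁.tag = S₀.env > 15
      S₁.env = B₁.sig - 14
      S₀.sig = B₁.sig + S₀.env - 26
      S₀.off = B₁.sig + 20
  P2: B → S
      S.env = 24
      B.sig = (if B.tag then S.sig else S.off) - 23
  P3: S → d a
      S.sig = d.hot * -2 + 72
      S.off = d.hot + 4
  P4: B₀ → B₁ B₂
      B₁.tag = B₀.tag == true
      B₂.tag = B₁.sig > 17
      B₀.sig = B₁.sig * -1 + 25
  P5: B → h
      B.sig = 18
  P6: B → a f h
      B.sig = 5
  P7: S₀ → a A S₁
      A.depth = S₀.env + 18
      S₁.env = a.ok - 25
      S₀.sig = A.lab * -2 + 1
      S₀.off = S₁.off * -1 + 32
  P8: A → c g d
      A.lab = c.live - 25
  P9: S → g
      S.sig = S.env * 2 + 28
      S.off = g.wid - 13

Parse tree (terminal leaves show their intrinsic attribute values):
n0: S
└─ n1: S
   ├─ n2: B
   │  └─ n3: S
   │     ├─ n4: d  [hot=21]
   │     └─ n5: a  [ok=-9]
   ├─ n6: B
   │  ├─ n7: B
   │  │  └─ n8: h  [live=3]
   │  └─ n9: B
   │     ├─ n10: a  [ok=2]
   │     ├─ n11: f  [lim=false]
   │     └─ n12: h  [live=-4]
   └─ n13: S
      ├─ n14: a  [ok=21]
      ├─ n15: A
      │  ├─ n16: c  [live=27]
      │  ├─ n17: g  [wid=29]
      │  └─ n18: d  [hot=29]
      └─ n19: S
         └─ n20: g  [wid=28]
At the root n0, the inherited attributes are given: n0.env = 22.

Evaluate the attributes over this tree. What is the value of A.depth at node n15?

11

1. n0.env = 22  [given at root]
2. n1.env = 16  [16]
3. n2.tag = true  [S₀.env > 15]
4. n3.env = 24  [24]
5. n4.hot = 21  [terminal]
6. n5.ok = -9  [terminal]
7. n3.sig = 30  [d.hot * -2 + 72]
8. n3.off = 25  [d.hot + 4]
9. n2.sig = 7  [(if B.tag then S.sig else S.off) - 23]
10. n6.tag = true  [S₀.env > 15]
11. n7.tag = true  [B₀.tag == true]
12. n8.live = 3  [terminal]
13. n7.sig = 18  [18]
14. n9.tag = true  [B₁.sig > 17]
15. n10.ok = 2  [terminal]
16. n11.lim = false  [terminal]
17. n12.live = -4  [terminal]
18. n9.sig = 5  [5]
19. n6.sig = 7  [B₁.sig * -1 + 25]
20. n13.env = -7  [B₁.sig - 14]
21. n14.ok = 21  [terminal]
22. n15.depth = 11  [S₀.env + 18]
23. n16.live = 27  [terminal]
24. n17.wid = 29  [terminal]
25. n18.hot = 29  [terminal]
26. n15.lab = 2  [c.live - 25]
27. n19.env = -4  [a.ok - 25]
28. n20.wid = 28  [terminal]
29. n19.sig = 20  [S.env * 2 + 28]
30. n19.off = 15  [g.wid - 13]
31. n13.sig = -3  [A.lab * -2 + 1]
32. n13.off = 17  [S₁.off * -1 + 32]
33. n1.sig = -3  [B₁.sig + S₀.env - 26]
34. n1.off = 27  [B₁.sig + 20]
35. n0.sig = -4  [S₁.off + S₁.sig - 28]
36. n0.off = 12  [S₁.off * 3 - 69]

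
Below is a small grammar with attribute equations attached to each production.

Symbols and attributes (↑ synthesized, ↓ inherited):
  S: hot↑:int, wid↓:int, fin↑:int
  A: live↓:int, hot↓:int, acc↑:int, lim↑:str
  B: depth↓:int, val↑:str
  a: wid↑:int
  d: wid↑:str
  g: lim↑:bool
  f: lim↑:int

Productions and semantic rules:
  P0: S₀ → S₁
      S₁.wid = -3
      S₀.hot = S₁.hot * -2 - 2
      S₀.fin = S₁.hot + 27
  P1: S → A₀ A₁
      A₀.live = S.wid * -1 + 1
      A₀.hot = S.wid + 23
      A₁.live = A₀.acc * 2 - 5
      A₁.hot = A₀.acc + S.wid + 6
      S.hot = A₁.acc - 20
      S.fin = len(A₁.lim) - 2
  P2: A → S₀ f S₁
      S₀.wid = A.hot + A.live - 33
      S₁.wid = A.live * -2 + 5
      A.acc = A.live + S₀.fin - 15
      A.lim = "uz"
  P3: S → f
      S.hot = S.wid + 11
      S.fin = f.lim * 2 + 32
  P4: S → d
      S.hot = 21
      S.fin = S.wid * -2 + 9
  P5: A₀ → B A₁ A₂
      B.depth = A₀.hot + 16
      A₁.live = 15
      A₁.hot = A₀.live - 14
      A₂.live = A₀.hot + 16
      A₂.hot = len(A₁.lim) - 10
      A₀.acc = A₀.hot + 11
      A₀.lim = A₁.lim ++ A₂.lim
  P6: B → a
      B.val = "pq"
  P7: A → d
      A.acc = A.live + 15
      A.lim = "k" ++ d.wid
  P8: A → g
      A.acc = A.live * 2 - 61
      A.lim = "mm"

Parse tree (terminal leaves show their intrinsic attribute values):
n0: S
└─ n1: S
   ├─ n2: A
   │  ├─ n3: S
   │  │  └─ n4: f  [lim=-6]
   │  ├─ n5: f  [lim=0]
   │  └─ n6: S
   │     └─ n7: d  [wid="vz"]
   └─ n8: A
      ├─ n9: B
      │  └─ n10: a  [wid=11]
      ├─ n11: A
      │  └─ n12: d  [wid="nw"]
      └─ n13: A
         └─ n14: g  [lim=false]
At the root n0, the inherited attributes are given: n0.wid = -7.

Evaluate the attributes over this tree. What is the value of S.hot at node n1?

1. n0.wid = -7  [given at root]
2. n1.wid = -3  [-3]
3. n2.live = 4  [S.wid * -1 + 1]
4. n2.hot = 20  [S.wid + 23]
5. n3.wid = -9  [A.hot + A.live - 33]
6. n4.lim = -6  [terminal]
7. n3.hot = 2  [S.wid + 11]
8. n3.fin = 20  [f.lim * 2 + 32]
9. n5.lim = 0  [terminal]
10. n6.wid = -3  [A.live * -2 + 5]
11. n7.wid = "vz"  [terminal]
12. n6.hot = 21  [21]
13. n6.fin = 15  [S.wid * -2 + 9]
14. n2.acc = 9  [A.live + S₀.fin - 15]
15. n2.lim = "uz"  ["uz"]
16. n8.live = 13  [A₀.acc * 2 - 5]
17. n8.hot = 12  [A₀.acc + S.wid + 6]
18. n9.depth = 28  [A₀.hot + 16]
19. n10.wid = 11  [terminal]
20. n9.val = "pq"  ["pq"]
21. n11.live = 15  [15]
22. n11.hot = -1  [A₀.live - 14]
23. n12.wid = "nw"  [terminal]
24. n11.acc = 30  [A.live + 15]
25. n11.lim = "knw"  ["k" ++ d.wid]
26. n13.live = 28  [A₀.hot + 16]
27. n13.hot = -7  [len(A₁.lim) - 10]
28. n14.lim = false  [terminal]
29. n13.acc = -5  [A.live * 2 - 61]
30. n13.lim = "mm"  ["mm"]
31. n8.acc = 23  [A₀.hot + 11]
32. n8.lim = "knwmm"  [A₁.lim ++ A₂.lim]
33. n1.hot = 3  [A₁.acc - 20]
34. n1.fin = 3  [len(A₁.lim) - 2]
35. n0.hot = -8  [S₁.hot * -2 - 2]
36. n0.fin = 30  [S₁.hot + 27]

3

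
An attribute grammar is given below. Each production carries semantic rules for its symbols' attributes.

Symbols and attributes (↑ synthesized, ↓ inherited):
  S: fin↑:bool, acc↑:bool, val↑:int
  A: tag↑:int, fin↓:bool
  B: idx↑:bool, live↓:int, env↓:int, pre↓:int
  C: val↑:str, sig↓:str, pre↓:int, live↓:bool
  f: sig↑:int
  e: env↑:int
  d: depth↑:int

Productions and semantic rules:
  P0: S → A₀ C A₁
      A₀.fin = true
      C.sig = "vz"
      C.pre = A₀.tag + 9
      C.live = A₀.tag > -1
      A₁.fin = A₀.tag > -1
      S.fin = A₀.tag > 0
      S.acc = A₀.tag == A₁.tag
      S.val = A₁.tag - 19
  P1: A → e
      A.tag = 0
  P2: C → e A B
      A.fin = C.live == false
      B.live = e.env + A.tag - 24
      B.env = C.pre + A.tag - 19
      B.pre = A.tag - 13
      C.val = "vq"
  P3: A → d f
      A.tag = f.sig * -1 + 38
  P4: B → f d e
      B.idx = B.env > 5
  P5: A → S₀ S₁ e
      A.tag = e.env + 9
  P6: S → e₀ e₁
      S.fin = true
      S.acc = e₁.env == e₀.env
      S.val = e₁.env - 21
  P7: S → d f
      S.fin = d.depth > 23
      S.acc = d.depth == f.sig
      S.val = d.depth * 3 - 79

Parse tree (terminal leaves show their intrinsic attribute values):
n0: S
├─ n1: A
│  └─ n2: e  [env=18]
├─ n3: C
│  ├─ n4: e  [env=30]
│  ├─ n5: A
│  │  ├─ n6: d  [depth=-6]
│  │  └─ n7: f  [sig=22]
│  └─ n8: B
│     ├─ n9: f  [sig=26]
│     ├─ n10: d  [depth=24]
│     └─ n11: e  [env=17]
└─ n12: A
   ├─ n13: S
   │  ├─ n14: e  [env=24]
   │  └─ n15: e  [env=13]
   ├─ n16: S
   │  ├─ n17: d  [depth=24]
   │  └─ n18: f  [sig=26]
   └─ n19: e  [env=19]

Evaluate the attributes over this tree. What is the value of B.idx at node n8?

1. n1.fin = true  [true]
2. n2.env = 18  [terminal]
3. n1.tag = 0  [0]
4. n3.sig = "vz"  ["vz"]
5. n3.pre = 9  [A₀.tag + 9]
6. n3.live = true  [A₀.tag > -1]
7. n4.env = 30  [terminal]
8. n5.fin = false  [C.live == false]
9. n6.depth = -6  [terminal]
10. n7.sig = 22  [terminal]
11. n5.tag = 16  [f.sig * -1 + 38]
12. n8.live = 22  [e.env + A.tag - 24]
13. n8.env = 6  [C.pre + A.tag - 19]
14. n8.pre = 3  [A.tag - 13]
15. n9.sig = 26  [terminal]
16. n10.depth = 24  [terminal]
17. n11.env = 17  [terminal]
18. n8.idx = true  [B.env > 5]
19. n3.val = "vq"  ["vq"]
20. n12.fin = true  [A₀.tag > -1]
21. n14.env = 24  [terminal]
22. n15.env = 13  [terminal]
23. n13.fin = true  [true]
24. n13.acc = false  [e₁.env == e₀.env]
25. n13.val = -8  [e₁.env - 21]
26. n17.depth = 24  [terminal]
27. n18.sig = 26  [terminal]
28. n16.fin = true  [d.depth > 23]
29. n16.acc = false  [d.depth == f.sig]
30. n16.val = -7  [d.depth * 3 - 79]
31. n19.env = 19  [terminal]
32. n12.tag = 28  [e.env + 9]
33. n0.fin = false  [A₀.tag > 0]
34. n0.acc = false  [A₀.tag == A₁.tag]
35. n0.val = 9  [A₁.tag - 19]

true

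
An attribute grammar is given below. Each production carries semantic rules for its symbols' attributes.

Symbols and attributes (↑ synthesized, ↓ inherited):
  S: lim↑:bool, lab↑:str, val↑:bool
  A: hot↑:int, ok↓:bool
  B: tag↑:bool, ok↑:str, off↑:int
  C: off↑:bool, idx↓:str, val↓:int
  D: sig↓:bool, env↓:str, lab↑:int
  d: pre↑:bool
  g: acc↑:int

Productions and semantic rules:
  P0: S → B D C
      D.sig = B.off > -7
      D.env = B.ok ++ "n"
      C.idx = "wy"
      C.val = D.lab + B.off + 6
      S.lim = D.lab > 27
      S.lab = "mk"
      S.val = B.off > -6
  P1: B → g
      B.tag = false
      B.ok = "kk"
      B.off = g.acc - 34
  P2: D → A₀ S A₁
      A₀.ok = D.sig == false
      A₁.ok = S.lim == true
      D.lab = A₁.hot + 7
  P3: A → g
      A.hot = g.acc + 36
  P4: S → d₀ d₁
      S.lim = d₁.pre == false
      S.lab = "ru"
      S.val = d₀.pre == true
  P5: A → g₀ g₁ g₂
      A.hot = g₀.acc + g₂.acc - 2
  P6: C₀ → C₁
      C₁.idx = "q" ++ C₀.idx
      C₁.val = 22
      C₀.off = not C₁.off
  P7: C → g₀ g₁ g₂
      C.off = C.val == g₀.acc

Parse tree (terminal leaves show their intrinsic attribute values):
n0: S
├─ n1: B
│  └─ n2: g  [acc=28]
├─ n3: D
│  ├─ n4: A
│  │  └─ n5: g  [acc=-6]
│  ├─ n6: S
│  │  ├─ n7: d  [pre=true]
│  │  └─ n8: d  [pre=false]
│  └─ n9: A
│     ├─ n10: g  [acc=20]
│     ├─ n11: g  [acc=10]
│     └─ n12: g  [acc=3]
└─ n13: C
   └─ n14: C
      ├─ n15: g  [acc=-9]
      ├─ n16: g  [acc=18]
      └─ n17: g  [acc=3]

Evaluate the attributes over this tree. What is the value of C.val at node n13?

28

1. n2.acc = 28  [terminal]
2. n1.tag = false  [false]
3. n1.ok = "kk"  ["kk"]
4. n1.off = -6  [g.acc - 34]
5. n3.sig = true  [B.off > -7]
6. n3.env = "kkn"  [B.ok ++ "n"]
7. n4.ok = false  [D.sig == false]
8. n5.acc = -6  [terminal]
9. n4.hot = 30  [g.acc + 36]
10. n7.pre = true  [terminal]
11. n8.pre = false  [terminal]
12. n6.lim = true  [d₁.pre == false]
13. n6.lab = "ru"  ["ru"]
14. n6.val = true  [d₀.pre == true]
15. n9.ok = true  [S.lim == true]
16. n10.acc = 20  [terminal]
17. n11.acc = 10  [terminal]
18. n12.acc = 3  [terminal]
19. n9.hot = 21  [g₀.acc + g₂.acc - 2]
20. n3.lab = 28  [A₁.hot + 7]
21. n13.idx = "wy"  ["wy"]
22. n13.val = 28  [D.lab + B.off + 6]
23. n14.idx = "qwy"  ["q" ++ C₀.idx]
24. n14.val = 22  [22]
25. n15.acc = -9  [terminal]
26. n16.acc = 18  [terminal]
27. n17.acc = 3  [terminal]
28. n14.off = false  [C.val == g₀.acc]
29. n13.off = true  [not C₁.off]
30. n0.lim = true  [D.lab > 27]
31. n0.lab = "mk"  ["mk"]
32. n0.val = false  [B.off > -6]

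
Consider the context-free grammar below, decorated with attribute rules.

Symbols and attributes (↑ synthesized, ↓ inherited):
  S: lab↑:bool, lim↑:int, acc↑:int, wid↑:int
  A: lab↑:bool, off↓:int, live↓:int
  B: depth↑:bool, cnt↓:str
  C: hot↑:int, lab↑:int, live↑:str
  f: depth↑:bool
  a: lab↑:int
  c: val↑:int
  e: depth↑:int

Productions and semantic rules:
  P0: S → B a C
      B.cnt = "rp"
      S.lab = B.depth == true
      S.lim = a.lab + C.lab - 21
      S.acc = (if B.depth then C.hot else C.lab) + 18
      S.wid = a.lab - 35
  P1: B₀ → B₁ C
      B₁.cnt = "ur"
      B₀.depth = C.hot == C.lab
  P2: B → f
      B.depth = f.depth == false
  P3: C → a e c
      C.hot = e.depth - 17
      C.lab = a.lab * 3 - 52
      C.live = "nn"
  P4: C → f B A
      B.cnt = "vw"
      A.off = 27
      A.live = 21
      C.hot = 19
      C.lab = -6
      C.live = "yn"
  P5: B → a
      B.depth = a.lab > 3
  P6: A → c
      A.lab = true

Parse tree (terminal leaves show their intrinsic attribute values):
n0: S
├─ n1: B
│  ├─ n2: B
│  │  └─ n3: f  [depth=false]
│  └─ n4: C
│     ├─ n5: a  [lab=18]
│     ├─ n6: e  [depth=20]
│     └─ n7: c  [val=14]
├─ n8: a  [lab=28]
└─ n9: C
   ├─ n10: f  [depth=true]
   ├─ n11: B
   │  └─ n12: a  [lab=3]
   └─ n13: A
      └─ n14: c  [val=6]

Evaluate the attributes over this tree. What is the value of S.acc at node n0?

12

1. n1.cnt = "rp"  ["rp"]
2. n2.cnt = "ur"  ["ur"]
3. n3.depth = false  [terminal]
4. n2.depth = true  [f.depth == false]
5. n5.lab = 18  [terminal]
6. n6.depth = 20  [terminal]
7. n7.val = 14  [terminal]
8. n4.hot = 3  [e.depth - 17]
9. n4.lab = 2  [a.lab * 3 - 52]
10. n4.live = "nn"  ["nn"]
11. n1.depth = false  [C.hot == C.lab]
12. n8.lab = 28  [terminal]
13. n10.depth = true  [terminal]
14. n11.cnt = "vw"  ["vw"]
15. n12.lab = 3  [terminal]
16. n11.depth = false  [a.lab > 3]
17. n13.off = 27  [27]
18. n13.live = 21  [21]
19. n14.val = 6  [terminal]
20. n13.lab = true  [true]
21. n9.hot = 19  [19]
22. n9.lab = -6  [-6]
23. n9.live = "yn"  ["yn"]
24. n0.lab = false  [B.depth == true]
25. n0.lim = 1  [a.lab + C.lab - 21]
26. n0.acc = 12  [(if B.depth then C.hot else C.lab) + 18]
27. n0.wid = -7  [a.lab - 35]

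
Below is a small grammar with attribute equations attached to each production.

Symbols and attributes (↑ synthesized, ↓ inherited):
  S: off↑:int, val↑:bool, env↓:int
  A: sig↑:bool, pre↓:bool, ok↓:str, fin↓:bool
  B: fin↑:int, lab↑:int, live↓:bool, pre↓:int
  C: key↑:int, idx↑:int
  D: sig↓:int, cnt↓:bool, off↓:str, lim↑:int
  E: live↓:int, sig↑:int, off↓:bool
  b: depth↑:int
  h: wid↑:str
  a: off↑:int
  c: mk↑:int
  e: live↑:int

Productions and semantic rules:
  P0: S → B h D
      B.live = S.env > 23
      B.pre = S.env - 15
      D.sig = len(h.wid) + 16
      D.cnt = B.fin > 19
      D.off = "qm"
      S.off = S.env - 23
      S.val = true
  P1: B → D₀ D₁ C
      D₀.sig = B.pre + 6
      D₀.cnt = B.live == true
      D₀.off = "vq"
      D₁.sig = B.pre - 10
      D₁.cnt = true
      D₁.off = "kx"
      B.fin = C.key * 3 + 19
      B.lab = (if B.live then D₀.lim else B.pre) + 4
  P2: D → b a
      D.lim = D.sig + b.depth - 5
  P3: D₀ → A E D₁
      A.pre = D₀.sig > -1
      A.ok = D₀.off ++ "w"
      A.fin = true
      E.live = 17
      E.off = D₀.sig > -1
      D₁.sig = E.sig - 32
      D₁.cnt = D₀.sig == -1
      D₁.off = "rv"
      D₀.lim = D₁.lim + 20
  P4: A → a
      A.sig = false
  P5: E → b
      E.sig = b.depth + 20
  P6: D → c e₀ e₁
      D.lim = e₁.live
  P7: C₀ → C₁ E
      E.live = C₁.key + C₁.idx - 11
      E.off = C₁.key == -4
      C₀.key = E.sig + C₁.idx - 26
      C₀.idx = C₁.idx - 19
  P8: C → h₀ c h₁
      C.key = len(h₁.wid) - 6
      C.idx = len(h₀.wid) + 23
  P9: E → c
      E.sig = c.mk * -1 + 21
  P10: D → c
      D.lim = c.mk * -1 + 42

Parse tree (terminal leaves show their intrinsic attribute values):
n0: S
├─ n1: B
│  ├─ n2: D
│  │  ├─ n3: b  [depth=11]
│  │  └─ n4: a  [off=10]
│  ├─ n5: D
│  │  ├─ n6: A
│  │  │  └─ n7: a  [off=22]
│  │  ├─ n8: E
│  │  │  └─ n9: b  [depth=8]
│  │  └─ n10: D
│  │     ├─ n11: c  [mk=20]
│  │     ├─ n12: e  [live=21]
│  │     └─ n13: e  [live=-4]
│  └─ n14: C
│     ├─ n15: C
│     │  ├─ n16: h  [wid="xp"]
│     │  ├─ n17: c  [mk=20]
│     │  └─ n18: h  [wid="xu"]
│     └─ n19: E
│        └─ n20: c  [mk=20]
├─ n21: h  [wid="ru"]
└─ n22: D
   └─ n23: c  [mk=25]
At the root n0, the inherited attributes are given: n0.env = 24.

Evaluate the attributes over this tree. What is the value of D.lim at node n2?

21

1. n0.env = 24  [given at root]
2. n1.live = true  [S.env > 23]
3. n1.pre = 9  [S.env - 15]
4. n2.sig = 15  [B.pre + 6]
5. n2.cnt = true  [B.live == true]
6. n2.off = "vq"  ["vq"]
7. n3.depth = 11  [terminal]
8. n4.off = 10  [terminal]
9. n2.lim = 21  [D.sig + b.depth - 5]
10. n5.sig = -1  [B.pre - 10]
11. n5.cnt = true  [true]
12. n5.off = "kx"  ["kx"]
13. n6.pre = false  [D₀.sig > -1]
14. n6.ok = "kxw"  [D₀.off ++ "w"]
15. n6.fin = true  [true]
16. n7.off = 22  [terminal]
17. n6.sig = false  [false]
18. n8.live = 17  [17]
19. n8.off = false  [D₀.sig > -1]
20. n9.depth = 8  [terminal]
21. n8.sig = 28  [b.depth + 20]
22. n10.sig = -4  [E.sig - 32]
23. n10.cnt = true  [D₀.sig == -1]
24. n10.off = "rv"  ["rv"]
25. n11.mk = 20  [terminal]
26. n12.live = 21  [terminal]
27. n13.live = -4  [terminal]
28. n10.lim = -4  [e₁.live]
29. n5.lim = 16  [D₁.lim + 20]
30. n16.wid = "xp"  [terminal]
31. n17.mk = 20  [terminal]
32. n18.wid = "xu"  [terminal]
33. n15.key = -4  [len(h₁.wid) - 6]
34. n15.idx = 25  [len(h₀.wid) + 23]
35. n19.live = 10  [C₁.key + C₁.idx - 11]
36. n19.off = true  [C₁.key == -4]
37. n20.mk = 20  [terminal]
38. n19.sig = 1  [c.mk * -1 + 21]
39. n14.key = 0  [E.sig + C₁.idx - 26]
40. n14.idx = 6  [C₁.idx - 19]
41. n1.fin = 19  [C.key * 3 + 19]
42. n1.lab = 25  [(if B.live then D₀.lim else B.pre) + 4]
43. n21.wid = "ru"  [terminal]
44. n22.sig = 18  [len(h.wid) + 16]
45. n22.cnt = false  [B.fin > 19]
46. n22.off = "qm"  ["qm"]
47. n23.mk = 25  [terminal]
48. n22.lim = 17  [c.mk * -1 + 42]
49. n0.off = 1  [S.env - 23]
50. n0.val = true  [true]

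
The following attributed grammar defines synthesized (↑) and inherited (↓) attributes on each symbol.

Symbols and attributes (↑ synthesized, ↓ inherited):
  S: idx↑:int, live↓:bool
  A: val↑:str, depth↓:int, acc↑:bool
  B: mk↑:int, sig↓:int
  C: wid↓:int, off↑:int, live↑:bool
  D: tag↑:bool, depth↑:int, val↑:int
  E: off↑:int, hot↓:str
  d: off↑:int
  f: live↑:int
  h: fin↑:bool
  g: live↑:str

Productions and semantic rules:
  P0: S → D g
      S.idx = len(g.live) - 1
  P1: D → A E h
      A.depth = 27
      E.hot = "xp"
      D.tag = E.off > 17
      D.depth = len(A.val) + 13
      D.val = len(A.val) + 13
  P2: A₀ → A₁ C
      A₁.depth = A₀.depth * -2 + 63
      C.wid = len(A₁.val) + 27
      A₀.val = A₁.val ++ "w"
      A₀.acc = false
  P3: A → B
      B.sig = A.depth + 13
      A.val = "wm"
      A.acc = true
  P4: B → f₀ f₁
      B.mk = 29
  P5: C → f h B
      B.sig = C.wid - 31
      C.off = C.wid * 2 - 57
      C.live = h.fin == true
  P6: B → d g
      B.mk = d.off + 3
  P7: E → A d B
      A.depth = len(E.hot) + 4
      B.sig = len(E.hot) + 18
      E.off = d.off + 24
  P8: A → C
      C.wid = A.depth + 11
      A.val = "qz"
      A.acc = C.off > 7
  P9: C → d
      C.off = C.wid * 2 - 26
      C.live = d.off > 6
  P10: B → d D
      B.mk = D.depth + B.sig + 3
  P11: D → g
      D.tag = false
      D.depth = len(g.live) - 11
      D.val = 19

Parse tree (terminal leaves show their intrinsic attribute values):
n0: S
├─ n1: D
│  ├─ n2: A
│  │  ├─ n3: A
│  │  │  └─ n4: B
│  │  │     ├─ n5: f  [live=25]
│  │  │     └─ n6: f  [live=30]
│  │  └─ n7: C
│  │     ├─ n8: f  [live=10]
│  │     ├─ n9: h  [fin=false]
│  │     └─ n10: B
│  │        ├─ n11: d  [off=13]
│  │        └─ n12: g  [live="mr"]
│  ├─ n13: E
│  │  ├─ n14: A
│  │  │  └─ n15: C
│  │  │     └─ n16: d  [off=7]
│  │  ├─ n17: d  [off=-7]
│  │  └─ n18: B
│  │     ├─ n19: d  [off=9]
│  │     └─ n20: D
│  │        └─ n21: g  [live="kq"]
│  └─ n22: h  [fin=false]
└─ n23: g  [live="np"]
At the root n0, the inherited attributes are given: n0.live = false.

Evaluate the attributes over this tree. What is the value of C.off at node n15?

8

1. n0.live = false  [given at root]
2. n2.depth = 27  [27]
3. n3.depth = 9  [A₀.depth * -2 + 63]
4. n4.sig = 22  [A.depth + 13]
5. n5.live = 25  [terminal]
6. n6.live = 30  [terminal]
7. n4.mk = 29  [29]
8. n3.val = "wm"  ["wm"]
9. n3.acc = true  [true]
10. n7.wid = 29  [len(A₁.val) + 27]
11. n8.live = 10  [terminal]
12. n9.fin = false  [terminal]
13. n10.sig = -2  [C.wid - 31]
14. n11.off = 13  [terminal]
15. n12.live = "mr"  [terminal]
16. n10.mk = 16  [d.off + 3]
17. n7.off = 1  [C.wid * 2 - 57]
18. n7.live = false  [h.fin == true]
19. n2.val = "wmw"  [A₁.val ++ "w"]
20. n2.acc = false  [false]
21. n13.hot = "xp"  ["xp"]
22. n14.depth = 6  [len(E.hot) + 4]
23. n15.wid = 17  [A.depth + 11]
24. n16.off = 7  [terminal]
25. n15.off = 8  [C.wid * 2 - 26]
26. n15.live = true  [d.off > 6]
27. n14.val = "qz"  ["qz"]
28. n14.acc = true  [C.off > 7]
29. n17.off = -7  [terminal]
30. n18.sig = 20  [len(E.hot) + 18]
31. n19.off = 9  [terminal]
32. n21.live = "kq"  [terminal]
33. n20.tag = false  [false]
34. n20.depth = -9  [len(g.live) - 11]
35. n20.val = 19  [19]
36. n18.mk = 14  [D.depth + B.sig + 3]
37. n13.off = 17  [d.off + 24]
38. n22.fin = false  [terminal]
39. n1.tag = false  [E.off > 17]
40. n1.depth = 16  [len(A.val) + 13]
41. n1.val = 16  [len(A.val) + 13]
42. n23.live = "np"  [terminal]
43. n0.idx = 1  [len(g.live) - 1]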